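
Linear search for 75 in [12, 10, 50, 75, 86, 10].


i=0: 12!=75
i=1: 10!=75
i=2: 50!=75
i=3: 75==75 found!

Found at 3, 4 comps


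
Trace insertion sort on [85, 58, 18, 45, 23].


Initial: [85, 58, 18, 45, 23]
Insert 58: [58, 85, 18, 45, 23]
Insert 18: [18, 58, 85, 45, 23]
Insert 45: [18, 45, 58, 85, 23]
Insert 23: [18, 23, 45, 58, 85]

Sorted: [18, 23, 45, 58, 85]


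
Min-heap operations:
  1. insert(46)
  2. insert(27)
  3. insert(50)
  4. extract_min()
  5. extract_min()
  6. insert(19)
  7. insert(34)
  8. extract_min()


insert(46) -> [46]
insert(27) -> [27, 46]
insert(50) -> [27, 46, 50]
extract_min()->27, [46, 50]
extract_min()->46, [50]
insert(19) -> [19, 50]
insert(34) -> [19, 50, 34]
extract_min()->19, [34, 50]

Final heap: [34, 50]


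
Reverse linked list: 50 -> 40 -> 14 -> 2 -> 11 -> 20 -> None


Step 1: curr=50, set curr.next=prev(None) | reversed so far: 50
Step 2: curr=40, set curr.next=prev(50) | reversed so far: 40 -> 50
Step 3: curr=14, set curr.next=prev(40) | reversed so far: 14 -> 40 -> 50
Step 4: curr=2, set curr.next=prev(14) | reversed so far: 2 -> 14 -> 40 -> 50
Step 5: curr=11, set curr.next=prev(2) | reversed so far: 11 -> 2 -> 14 -> 40 -> 50
Step 6: curr=20, set curr.next=prev(11) | reversed so far: 20 -> 11 -> 2 -> 14 -> 40 -> 50

20 -> 11 -> 2 -> 14 -> 40 -> 50 -> None


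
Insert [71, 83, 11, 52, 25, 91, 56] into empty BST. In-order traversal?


Insert 71: root
Insert 83: R from 71
Insert 11: L from 71
Insert 52: L from 71 -> R from 11
Insert 25: L from 71 -> R from 11 -> L from 52
Insert 91: R from 71 -> R from 83
Insert 56: L from 71 -> R from 11 -> R from 52

In-order: [11, 25, 52, 56, 71, 83, 91]


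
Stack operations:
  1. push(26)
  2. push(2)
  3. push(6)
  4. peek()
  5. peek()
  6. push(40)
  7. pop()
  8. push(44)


push(26) -> [26]
push(2) -> [26, 2]
push(6) -> [26, 2, 6]
peek()->6
peek()->6
push(40) -> [26, 2, 6, 40]
pop()->40, [26, 2, 6]
push(44) -> [26, 2, 6, 44]

Final stack: [26, 2, 6, 44]


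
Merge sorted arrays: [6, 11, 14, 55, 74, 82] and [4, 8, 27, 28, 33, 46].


Take 4 from B
Take 6 from A
Take 8 from B
Take 11 from A
Take 14 from A
Take 27 from B
Take 28 from B
Take 33 from B
Take 46 from B

Merged: [4, 6, 8, 11, 14, 27, 28, 33, 46, 55, 74, 82]


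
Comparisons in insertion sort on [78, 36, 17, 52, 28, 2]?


Algorithm: insertion sort
Input: [78, 36, 17, 52, 28, 2]
Sorted: [2, 17, 28, 36, 52, 78]

14


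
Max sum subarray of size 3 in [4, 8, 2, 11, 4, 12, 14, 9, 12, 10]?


[0:3]: 14
[1:4]: 21
[2:5]: 17
[3:6]: 27
[4:7]: 30
[5:8]: 35
[6:9]: 35
[7:10]: 31

Max: 35 at [5:8]


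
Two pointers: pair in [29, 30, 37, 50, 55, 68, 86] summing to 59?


lo=0(29)+hi=6(86)=115
lo=0(29)+hi=5(68)=97
lo=0(29)+hi=4(55)=84
lo=0(29)+hi=3(50)=79
lo=0(29)+hi=2(37)=66
lo=0(29)+hi=1(30)=59

Yes: 29+30=59


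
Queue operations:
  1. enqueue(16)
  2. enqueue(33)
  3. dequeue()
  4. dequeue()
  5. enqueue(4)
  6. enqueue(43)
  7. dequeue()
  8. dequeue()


enqueue(16) -> [16]
enqueue(33) -> [16, 33]
dequeue()->16, [33]
dequeue()->33, []
enqueue(4) -> [4]
enqueue(43) -> [4, 43]
dequeue()->4, [43]
dequeue()->43, []

Final queue: []


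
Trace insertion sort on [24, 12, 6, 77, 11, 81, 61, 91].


Initial: [24, 12, 6, 77, 11, 81, 61, 91]
Insert 12: [12, 24, 6, 77, 11, 81, 61, 91]
Insert 6: [6, 12, 24, 77, 11, 81, 61, 91]
Insert 77: [6, 12, 24, 77, 11, 81, 61, 91]
Insert 11: [6, 11, 12, 24, 77, 81, 61, 91]
Insert 81: [6, 11, 12, 24, 77, 81, 61, 91]
Insert 61: [6, 11, 12, 24, 61, 77, 81, 91]
Insert 91: [6, 11, 12, 24, 61, 77, 81, 91]

Sorted: [6, 11, 12, 24, 61, 77, 81, 91]


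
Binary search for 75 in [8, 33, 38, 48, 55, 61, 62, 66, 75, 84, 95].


Step 1: lo=0, hi=10, mid=5, val=61
Step 2: lo=6, hi=10, mid=8, val=75

Found at index 8


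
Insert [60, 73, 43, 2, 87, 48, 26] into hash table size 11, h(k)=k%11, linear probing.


Insert 60: h=5 -> slot 5
Insert 73: h=7 -> slot 7
Insert 43: h=10 -> slot 10
Insert 2: h=2 -> slot 2
Insert 87: h=10, 1 probes -> slot 0
Insert 48: h=4 -> slot 4
Insert 26: h=4, 2 probes -> slot 6

Table: [87, None, 2, None, 48, 60, 26, 73, None, None, 43]


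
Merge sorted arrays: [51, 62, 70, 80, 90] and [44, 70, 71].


Take 44 from B
Take 51 from A
Take 62 from A
Take 70 from A
Take 70 from B
Take 71 from B

Merged: [44, 51, 62, 70, 70, 71, 80, 90]


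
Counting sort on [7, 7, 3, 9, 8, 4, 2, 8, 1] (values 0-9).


Input: [7, 7, 3, 9, 8, 4, 2, 8, 1]
Counts: [0, 1, 1, 1, 1, 0, 0, 2, 2, 1]

Sorted: [1, 2, 3, 4, 7, 7, 8, 8, 9]


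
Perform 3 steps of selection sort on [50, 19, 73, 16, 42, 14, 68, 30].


Initial: [50, 19, 73, 16, 42, 14, 68, 30]
Step 1: min=14 at 5
  Swap: [14, 19, 73, 16, 42, 50, 68, 30]
Step 2: min=16 at 3
  Swap: [14, 16, 73, 19, 42, 50, 68, 30]
Step 3: min=19 at 3
  Swap: [14, 16, 19, 73, 42, 50, 68, 30]

After 3 steps: [14, 16, 19, 73, 42, 50, 68, 30]


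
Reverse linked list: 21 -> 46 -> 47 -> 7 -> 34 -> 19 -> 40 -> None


Step 1: curr=21, set curr.next=prev(None) | reversed so far: 21
Step 2: curr=46, set curr.next=prev(21) | reversed so far: 46 -> 21
Step 3: curr=47, set curr.next=prev(46) | reversed so far: 47 -> 46 -> 21
Step 4: curr=7, set curr.next=prev(47) | reversed so far: 7 -> 47 -> 46 -> 21
Step 5: curr=34, set curr.next=prev(7) | reversed so far: 34 -> 7 -> 47 -> 46 -> 21
Step 6: curr=19, set curr.next=prev(34) | reversed so far: 19 -> 34 -> 7 -> 47 -> 46 -> 21
Step 7: curr=40, set curr.next=prev(19) | reversed so far: 40 -> 19 -> 34 -> 7 -> 47 -> 46 -> 21

40 -> 19 -> 34 -> 7 -> 47 -> 46 -> 21 -> None


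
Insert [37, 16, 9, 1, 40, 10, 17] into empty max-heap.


Insert 37: [37]
Insert 16: [37, 16]
Insert 9: [37, 16, 9]
Insert 1: [37, 16, 9, 1]
Insert 40: [40, 37, 9, 1, 16]
Insert 10: [40, 37, 10, 1, 16, 9]
Insert 17: [40, 37, 17, 1, 16, 9, 10]

Final heap: [40, 37, 17, 1, 16, 9, 10]


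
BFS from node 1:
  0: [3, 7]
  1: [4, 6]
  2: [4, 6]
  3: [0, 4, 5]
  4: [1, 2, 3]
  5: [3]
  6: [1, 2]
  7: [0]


Visit 1, enqueue [4, 6]
Visit 4, enqueue [2, 3]
Visit 6, enqueue []
Visit 2, enqueue []
Visit 3, enqueue [0, 5]
Visit 0, enqueue [7]
Visit 5, enqueue []
Visit 7, enqueue []

BFS order: [1, 4, 6, 2, 3, 0, 5, 7]


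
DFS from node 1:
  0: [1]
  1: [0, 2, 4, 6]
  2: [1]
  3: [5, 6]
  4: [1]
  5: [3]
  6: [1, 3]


Visit 1, push [6, 4, 2, 0]
Visit 0, push []
Visit 2, push []
Visit 4, push []
Visit 6, push [3]
Visit 3, push [5]
Visit 5, push []

DFS order: [1, 0, 2, 4, 6, 3, 5]


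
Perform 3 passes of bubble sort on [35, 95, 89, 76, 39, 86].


Initial: [35, 95, 89, 76, 39, 86]
Pass 1: [35, 89, 76, 39, 86, 95] (4 swaps)
Pass 2: [35, 76, 39, 86, 89, 95] (3 swaps)
Pass 3: [35, 39, 76, 86, 89, 95] (1 swaps)

After 3 passes: [35, 39, 76, 86, 89, 95]


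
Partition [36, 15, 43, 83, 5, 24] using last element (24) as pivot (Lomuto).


Pivot: 24
  15 <= 24: swap -> [15, 36, 43, 83, 5, 24]
  5 <= 24: swap -> [15, 5, 43, 83, 36, 24]
Place pivot at 2: [15, 5, 24, 83, 36, 43]

Partitioned: [15, 5, 24, 83, 36, 43]


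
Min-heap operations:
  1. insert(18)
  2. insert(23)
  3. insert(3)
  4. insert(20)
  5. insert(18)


insert(18) -> [18]
insert(23) -> [18, 23]
insert(3) -> [3, 23, 18]
insert(20) -> [3, 20, 18, 23]
insert(18) -> [3, 18, 18, 23, 20]

Final heap: [3, 18, 18, 23, 20]


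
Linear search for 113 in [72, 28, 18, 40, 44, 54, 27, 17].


i=0: 72!=113
i=1: 28!=113
i=2: 18!=113
i=3: 40!=113
i=4: 44!=113
i=5: 54!=113
i=6: 27!=113
i=7: 17!=113

Not found, 8 comps


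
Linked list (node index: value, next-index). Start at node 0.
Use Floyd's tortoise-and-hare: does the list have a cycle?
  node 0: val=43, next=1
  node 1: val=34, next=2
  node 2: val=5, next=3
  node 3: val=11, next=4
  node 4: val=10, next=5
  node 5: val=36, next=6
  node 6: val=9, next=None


Floyd's tortoise (slow, +1) and hare (fast, +2):
  init: slow=0, fast=0
  step 1: slow=1, fast=2
  step 2: slow=2, fast=4
  step 3: slow=3, fast=6
  step 4: fast -> None, no cycle

Cycle: no


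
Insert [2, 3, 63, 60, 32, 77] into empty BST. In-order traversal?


Insert 2: root
Insert 3: R from 2
Insert 63: R from 2 -> R from 3
Insert 60: R from 2 -> R from 3 -> L from 63
Insert 32: R from 2 -> R from 3 -> L from 63 -> L from 60
Insert 77: R from 2 -> R from 3 -> R from 63

In-order: [2, 3, 32, 60, 63, 77]


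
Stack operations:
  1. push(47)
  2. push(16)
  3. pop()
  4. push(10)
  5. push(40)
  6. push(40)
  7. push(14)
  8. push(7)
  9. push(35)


push(47) -> [47]
push(16) -> [47, 16]
pop()->16, [47]
push(10) -> [47, 10]
push(40) -> [47, 10, 40]
push(40) -> [47, 10, 40, 40]
push(14) -> [47, 10, 40, 40, 14]
push(7) -> [47, 10, 40, 40, 14, 7]
push(35) -> [47, 10, 40, 40, 14, 7, 35]

Final stack: [47, 10, 40, 40, 14, 7, 35]


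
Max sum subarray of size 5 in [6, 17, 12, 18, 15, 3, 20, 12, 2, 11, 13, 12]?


[0:5]: 68
[1:6]: 65
[2:7]: 68
[3:8]: 68
[4:9]: 52
[5:10]: 48
[6:11]: 58
[7:12]: 50

Max: 68 at [0:5]


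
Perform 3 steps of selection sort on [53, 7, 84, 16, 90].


Initial: [53, 7, 84, 16, 90]
Step 1: min=7 at 1
  Swap: [7, 53, 84, 16, 90]
Step 2: min=16 at 3
  Swap: [7, 16, 84, 53, 90]
Step 3: min=53 at 3
  Swap: [7, 16, 53, 84, 90]

After 3 steps: [7, 16, 53, 84, 90]


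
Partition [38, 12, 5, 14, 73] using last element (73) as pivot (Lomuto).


Pivot: 73
  38 <= 73: advance i (no swap)
  12 <= 73: advance i (no swap)
  5 <= 73: advance i (no swap)
  14 <= 73: advance i (no swap)
Place pivot at 4: [38, 12, 5, 14, 73]

Partitioned: [38, 12, 5, 14, 73]


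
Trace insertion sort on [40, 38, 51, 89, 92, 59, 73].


Initial: [40, 38, 51, 89, 92, 59, 73]
Insert 38: [38, 40, 51, 89, 92, 59, 73]
Insert 51: [38, 40, 51, 89, 92, 59, 73]
Insert 89: [38, 40, 51, 89, 92, 59, 73]
Insert 92: [38, 40, 51, 89, 92, 59, 73]
Insert 59: [38, 40, 51, 59, 89, 92, 73]
Insert 73: [38, 40, 51, 59, 73, 89, 92]

Sorted: [38, 40, 51, 59, 73, 89, 92]


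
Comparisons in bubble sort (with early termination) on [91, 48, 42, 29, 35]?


Algorithm: bubble sort (with early termination)
Input: [91, 48, 42, 29, 35]
Sorted: [29, 35, 42, 48, 91]

10


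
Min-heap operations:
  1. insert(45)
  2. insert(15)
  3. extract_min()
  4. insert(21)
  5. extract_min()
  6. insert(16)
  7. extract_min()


insert(45) -> [45]
insert(15) -> [15, 45]
extract_min()->15, [45]
insert(21) -> [21, 45]
extract_min()->21, [45]
insert(16) -> [16, 45]
extract_min()->16, [45]

Final heap: [45]


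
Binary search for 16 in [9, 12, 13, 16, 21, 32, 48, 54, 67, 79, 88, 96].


Step 1: lo=0, hi=11, mid=5, val=32
Step 2: lo=0, hi=4, mid=2, val=13
Step 3: lo=3, hi=4, mid=3, val=16

Found at index 3


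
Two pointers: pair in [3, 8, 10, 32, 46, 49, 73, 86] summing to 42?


lo=0(3)+hi=7(86)=89
lo=0(3)+hi=6(73)=76
lo=0(3)+hi=5(49)=52
lo=0(3)+hi=4(46)=49
lo=0(3)+hi=3(32)=35
lo=1(8)+hi=3(32)=40
lo=2(10)+hi=3(32)=42

Yes: 10+32=42


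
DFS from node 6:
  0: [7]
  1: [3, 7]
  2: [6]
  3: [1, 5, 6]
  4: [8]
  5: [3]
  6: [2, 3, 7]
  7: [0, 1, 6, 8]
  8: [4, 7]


Visit 6, push [7, 3, 2]
Visit 2, push []
Visit 3, push [5, 1]
Visit 1, push [7]
Visit 7, push [8, 0]
Visit 0, push []
Visit 8, push [4]
Visit 4, push []
Visit 5, push []

DFS order: [6, 2, 3, 1, 7, 0, 8, 4, 5]


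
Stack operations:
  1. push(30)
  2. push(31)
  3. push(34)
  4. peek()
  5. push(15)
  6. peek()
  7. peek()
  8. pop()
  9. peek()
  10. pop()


push(30) -> [30]
push(31) -> [30, 31]
push(34) -> [30, 31, 34]
peek()->34
push(15) -> [30, 31, 34, 15]
peek()->15
peek()->15
pop()->15, [30, 31, 34]
peek()->34
pop()->34, [30, 31]

Final stack: [30, 31]


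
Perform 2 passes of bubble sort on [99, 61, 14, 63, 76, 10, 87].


Initial: [99, 61, 14, 63, 76, 10, 87]
Pass 1: [61, 14, 63, 76, 10, 87, 99] (6 swaps)
Pass 2: [14, 61, 63, 10, 76, 87, 99] (2 swaps)

After 2 passes: [14, 61, 63, 10, 76, 87, 99]


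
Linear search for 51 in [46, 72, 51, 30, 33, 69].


i=0: 46!=51
i=1: 72!=51
i=2: 51==51 found!

Found at 2, 3 comps


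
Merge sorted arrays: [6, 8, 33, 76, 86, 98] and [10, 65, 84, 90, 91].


Take 6 from A
Take 8 from A
Take 10 from B
Take 33 from A
Take 65 from B
Take 76 from A
Take 84 from B
Take 86 from A
Take 90 from B
Take 91 from B

Merged: [6, 8, 10, 33, 65, 76, 84, 86, 90, 91, 98]


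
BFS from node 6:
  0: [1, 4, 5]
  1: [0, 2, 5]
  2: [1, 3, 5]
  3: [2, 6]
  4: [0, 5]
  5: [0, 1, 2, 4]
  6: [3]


Visit 6, enqueue [3]
Visit 3, enqueue [2]
Visit 2, enqueue [1, 5]
Visit 1, enqueue [0]
Visit 5, enqueue [4]
Visit 0, enqueue []
Visit 4, enqueue []

BFS order: [6, 3, 2, 1, 5, 0, 4]


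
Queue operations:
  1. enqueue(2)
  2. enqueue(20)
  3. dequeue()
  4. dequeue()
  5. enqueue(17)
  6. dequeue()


enqueue(2) -> [2]
enqueue(20) -> [2, 20]
dequeue()->2, [20]
dequeue()->20, []
enqueue(17) -> [17]
dequeue()->17, []

Final queue: []


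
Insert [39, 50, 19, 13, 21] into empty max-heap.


Insert 39: [39]
Insert 50: [50, 39]
Insert 19: [50, 39, 19]
Insert 13: [50, 39, 19, 13]
Insert 21: [50, 39, 19, 13, 21]

Final heap: [50, 39, 19, 13, 21]


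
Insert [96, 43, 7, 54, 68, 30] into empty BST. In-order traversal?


Insert 96: root
Insert 43: L from 96
Insert 7: L from 96 -> L from 43
Insert 54: L from 96 -> R from 43
Insert 68: L from 96 -> R from 43 -> R from 54
Insert 30: L from 96 -> L from 43 -> R from 7

In-order: [7, 30, 43, 54, 68, 96]


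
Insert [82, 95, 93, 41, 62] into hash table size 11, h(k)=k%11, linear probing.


Insert 82: h=5 -> slot 5
Insert 95: h=7 -> slot 7
Insert 93: h=5, 1 probes -> slot 6
Insert 41: h=8 -> slot 8
Insert 62: h=7, 2 probes -> slot 9

Table: [None, None, None, None, None, 82, 93, 95, 41, 62, None]


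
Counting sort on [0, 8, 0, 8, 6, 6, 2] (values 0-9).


Input: [0, 8, 0, 8, 6, 6, 2]
Counts: [2, 0, 1, 0, 0, 0, 2, 0, 2, 0]

Sorted: [0, 0, 2, 6, 6, 8, 8]


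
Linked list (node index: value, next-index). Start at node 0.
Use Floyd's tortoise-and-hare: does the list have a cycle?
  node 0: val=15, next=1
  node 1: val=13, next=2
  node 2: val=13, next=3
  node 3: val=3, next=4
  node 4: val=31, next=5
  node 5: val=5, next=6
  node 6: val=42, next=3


Floyd's tortoise (slow, +1) and hare (fast, +2):
  init: slow=0, fast=0
  step 1: slow=1, fast=2
  step 2: slow=2, fast=4
  step 3: slow=3, fast=6
  step 4: slow=4, fast=4
  slow == fast at node 4: cycle detected

Cycle: yes


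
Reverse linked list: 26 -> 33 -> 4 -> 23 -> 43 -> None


Step 1: curr=26, set curr.next=prev(None) | reversed so far: 26
Step 2: curr=33, set curr.next=prev(26) | reversed so far: 33 -> 26
Step 3: curr=4, set curr.next=prev(33) | reversed so far: 4 -> 33 -> 26
Step 4: curr=23, set curr.next=prev(4) | reversed so far: 23 -> 4 -> 33 -> 26
Step 5: curr=43, set curr.next=prev(23) | reversed so far: 43 -> 23 -> 4 -> 33 -> 26

43 -> 23 -> 4 -> 33 -> 26 -> None


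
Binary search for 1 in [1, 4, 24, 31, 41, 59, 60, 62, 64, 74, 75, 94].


Step 1: lo=0, hi=11, mid=5, val=59
Step 2: lo=0, hi=4, mid=2, val=24
Step 3: lo=0, hi=1, mid=0, val=1

Found at index 0


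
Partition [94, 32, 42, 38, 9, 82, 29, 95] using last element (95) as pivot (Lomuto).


Pivot: 95
  94 <= 95: advance i (no swap)
  32 <= 95: advance i (no swap)
  42 <= 95: advance i (no swap)
  38 <= 95: advance i (no swap)
  9 <= 95: advance i (no swap)
  82 <= 95: advance i (no swap)
  29 <= 95: advance i (no swap)
Place pivot at 7: [94, 32, 42, 38, 9, 82, 29, 95]

Partitioned: [94, 32, 42, 38, 9, 82, 29, 95]


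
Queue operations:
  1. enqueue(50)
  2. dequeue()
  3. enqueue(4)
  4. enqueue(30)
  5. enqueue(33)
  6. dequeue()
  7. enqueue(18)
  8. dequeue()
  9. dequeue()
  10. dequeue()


enqueue(50) -> [50]
dequeue()->50, []
enqueue(4) -> [4]
enqueue(30) -> [4, 30]
enqueue(33) -> [4, 30, 33]
dequeue()->4, [30, 33]
enqueue(18) -> [30, 33, 18]
dequeue()->30, [33, 18]
dequeue()->33, [18]
dequeue()->18, []

Final queue: []


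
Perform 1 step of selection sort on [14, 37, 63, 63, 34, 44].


Initial: [14, 37, 63, 63, 34, 44]
Step 1: min=14 at 0
  Swap: [14, 37, 63, 63, 34, 44]

After 1 step: [14, 37, 63, 63, 34, 44]


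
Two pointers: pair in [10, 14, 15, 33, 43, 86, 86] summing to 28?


lo=0(10)+hi=6(86)=96
lo=0(10)+hi=5(86)=96
lo=0(10)+hi=4(43)=53
lo=0(10)+hi=3(33)=43
lo=0(10)+hi=2(15)=25
lo=1(14)+hi=2(15)=29

No pair found


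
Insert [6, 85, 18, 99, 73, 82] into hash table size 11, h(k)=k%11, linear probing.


Insert 6: h=6 -> slot 6
Insert 85: h=8 -> slot 8
Insert 18: h=7 -> slot 7
Insert 99: h=0 -> slot 0
Insert 73: h=7, 2 probes -> slot 9
Insert 82: h=5 -> slot 5

Table: [99, None, None, None, None, 82, 6, 18, 85, 73, None]


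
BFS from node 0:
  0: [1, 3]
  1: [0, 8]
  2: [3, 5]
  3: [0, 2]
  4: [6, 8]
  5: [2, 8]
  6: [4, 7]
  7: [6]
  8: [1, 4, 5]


Visit 0, enqueue [1, 3]
Visit 1, enqueue [8]
Visit 3, enqueue [2]
Visit 8, enqueue [4, 5]
Visit 2, enqueue []
Visit 4, enqueue [6]
Visit 5, enqueue []
Visit 6, enqueue [7]
Visit 7, enqueue []

BFS order: [0, 1, 3, 8, 2, 4, 5, 6, 7]


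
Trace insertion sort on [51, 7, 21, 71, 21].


Initial: [51, 7, 21, 71, 21]
Insert 7: [7, 51, 21, 71, 21]
Insert 21: [7, 21, 51, 71, 21]
Insert 71: [7, 21, 51, 71, 21]
Insert 21: [7, 21, 21, 51, 71]

Sorted: [7, 21, 21, 51, 71]


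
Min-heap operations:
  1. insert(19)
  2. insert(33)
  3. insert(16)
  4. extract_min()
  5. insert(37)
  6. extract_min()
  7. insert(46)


insert(19) -> [19]
insert(33) -> [19, 33]
insert(16) -> [16, 33, 19]
extract_min()->16, [19, 33]
insert(37) -> [19, 33, 37]
extract_min()->19, [33, 37]
insert(46) -> [33, 37, 46]

Final heap: [33, 37, 46]


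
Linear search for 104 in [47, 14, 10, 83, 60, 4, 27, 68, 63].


i=0: 47!=104
i=1: 14!=104
i=2: 10!=104
i=3: 83!=104
i=4: 60!=104
i=5: 4!=104
i=6: 27!=104
i=7: 68!=104
i=8: 63!=104

Not found, 9 comps


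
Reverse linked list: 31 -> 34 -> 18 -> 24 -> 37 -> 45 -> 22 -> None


Step 1: curr=31, set curr.next=prev(None) | reversed so far: 31
Step 2: curr=34, set curr.next=prev(31) | reversed so far: 34 -> 31
Step 3: curr=18, set curr.next=prev(34) | reversed so far: 18 -> 34 -> 31
Step 4: curr=24, set curr.next=prev(18) | reversed so far: 24 -> 18 -> 34 -> 31
Step 5: curr=37, set curr.next=prev(24) | reversed so far: 37 -> 24 -> 18 -> 34 -> 31
Step 6: curr=45, set curr.next=prev(37) | reversed so far: 45 -> 37 -> 24 -> 18 -> 34 -> 31
Step 7: curr=22, set curr.next=prev(45) | reversed so far: 22 -> 45 -> 37 -> 24 -> 18 -> 34 -> 31

22 -> 45 -> 37 -> 24 -> 18 -> 34 -> 31 -> None


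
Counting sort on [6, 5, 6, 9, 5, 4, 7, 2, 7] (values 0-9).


Input: [6, 5, 6, 9, 5, 4, 7, 2, 7]
Counts: [0, 0, 1, 0, 1, 2, 2, 2, 0, 1]

Sorted: [2, 4, 5, 5, 6, 6, 7, 7, 9]


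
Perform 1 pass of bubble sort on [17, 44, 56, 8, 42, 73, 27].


Initial: [17, 44, 56, 8, 42, 73, 27]
Pass 1: [17, 44, 8, 42, 56, 27, 73] (3 swaps)

After 1 pass: [17, 44, 8, 42, 56, 27, 73]


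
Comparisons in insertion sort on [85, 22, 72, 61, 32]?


Algorithm: insertion sort
Input: [85, 22, 72, 61, 32]
Sorted: [22, 32, 61, 72, 85]

10


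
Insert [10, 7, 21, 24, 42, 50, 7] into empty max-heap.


Insert 10: [10]
Insert 7: [10, 7]
Insert 21: [21, 7, 10]
Insert 24: [24, 21, 10, 7]
Insert 42: [42, 24, 10, 7, 21]
Insert 50: [50, 24, 42, 7, 21, 10]
Insert 7: [50, 24, 42, 7, 21, 10, 7]

Final heap: [50, 24, 42, 7, 21, 10, 7]


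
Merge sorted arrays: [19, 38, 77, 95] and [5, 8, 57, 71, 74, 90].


Take 5 from B
Take 8 from B
Take 19 from A
Take 38 from A
Take 57 from B
Take 71 from B
Take 74 from B
Take 77 from A
Take 90 from B

Merged: [5, 8, 19, 38, 57, 71, 74, 77, 90, 95]


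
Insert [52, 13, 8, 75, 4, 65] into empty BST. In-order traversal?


Insert 52: root
Insert 13: L from 52
Insert 8: L from 52 -> L from 13
Insert 75: R from 52
Insert 4: L from 52 -> L from 13 -> L from 8
Insert 65: R from 52 -> L from 75

In-order: [4, 8, 13, 52, 65, 75]


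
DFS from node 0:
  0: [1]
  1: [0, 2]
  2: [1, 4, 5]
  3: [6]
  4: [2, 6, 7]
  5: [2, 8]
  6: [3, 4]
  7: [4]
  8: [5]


Visit 0, push [1]
Visit 1, push [2]
Visit 2, push [5, 4]
Visit 4, push [7, 6]
Visit 6, push [3]
Visit 3, push []
Visit 7, push []
Visit 5, push [8]
Visit 8, push []

DFS order: [0, 1, 2, 4, 6, 3, 7, 5, 8]


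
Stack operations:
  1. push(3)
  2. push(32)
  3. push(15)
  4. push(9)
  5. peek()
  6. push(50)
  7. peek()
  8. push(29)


push(3) -> [3]
push(32) -> [3, 32]
push(15) -> [3, 32, 15]
push(9) -> [3, 32, 15, 9]
peek()->9
push(50) -> [3, 32, 15, 9, 50]
peek()->50
push(29) -> [3, 32, 15, 9, 50, 29]

Final stack: [3, 32, 15, 9, 50, 29]


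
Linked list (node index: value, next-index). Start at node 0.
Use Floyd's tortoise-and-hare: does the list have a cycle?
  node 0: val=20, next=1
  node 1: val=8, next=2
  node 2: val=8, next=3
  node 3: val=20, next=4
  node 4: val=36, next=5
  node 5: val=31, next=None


Floyd's tortoise (slow, +1) and hare (fast, +2):
  init: slow=0, fast=0
  step 1: slow=1, fast=2
  step 2: slow=2, fast=4
  step 3: fast 4->5->None, no cycle

Cycle: no


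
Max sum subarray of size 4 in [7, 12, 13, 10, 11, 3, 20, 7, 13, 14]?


[0:4]: 42
[1:5]: 46
[2:6]: 37
[3:7]: 44
[4:8]: 41
[5:9]: 43
[6:10]: 54

Max: 54 at [6:10]


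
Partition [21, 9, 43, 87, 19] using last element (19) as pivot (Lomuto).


Pivot: 19
  9 <= 19: swap -> [9, 21, 43, 87, 19]
Place pivot at 1: [9, 19, 43, 87, 21]

Partitioned: [9, 19, 43, 87, 21]


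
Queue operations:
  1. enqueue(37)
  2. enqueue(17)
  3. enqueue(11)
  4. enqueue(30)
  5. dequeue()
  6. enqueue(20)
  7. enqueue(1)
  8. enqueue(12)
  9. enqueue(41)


enqueue(37) -> [37]
enqueue(17) -> [37, 17]
enqueue(11) -> [37, 17, 11]
enqueue(30) -> [37, 17, 11, 30]
dequeue()->37, [17, 11, 30]
enqueue(20) -> [17, 11, 30, 20]
enqueue(1) -> [17, 11, 30, 20, 1]
enqueue(12) -> [17, 11, 30, 20, 1, 12]
enqueue(41) -> [17, 11, 30, 20, 1, 12, 41]

Final queue: [17, 11, 30, 20, 1, 12, 41]


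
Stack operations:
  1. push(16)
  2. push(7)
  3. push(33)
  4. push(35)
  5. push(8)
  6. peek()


push(16) -> [16]
push(7) -> [16, 7]
push(33) -> [16, 7, 33]
push(35) -> [16, 7, 33, 35]
push(8) -> [16, 7, 33, 35, 8]
peek()->8

Final stack: [16, 7, 33, 35, 8]


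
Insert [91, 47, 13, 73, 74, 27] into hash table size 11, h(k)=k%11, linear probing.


Insert 91: h=3 -> slot 3
Insert 47: h=3, 1 probes -> slot 4
Insert 13: h=2 -> slot 2
Insert 73: h=7 -> slot 7
Insert 74: h=8 -> slot 8
Insert 27: h=5 -> slot 5

Table: [None, None, 13, 91, 47, 27, None, 73, 74, None, None]


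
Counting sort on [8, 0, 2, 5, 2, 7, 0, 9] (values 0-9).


Input: [8, 0, 2, 5, 2, 7, 0, 9]
Counts: [2, 0, 2, 0, 0, 1, 0, 1, 1, 1]

Sorted: [0, 0, 2, 2, 5, 7, 8, 9]


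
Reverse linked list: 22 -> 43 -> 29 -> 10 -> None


Step 1: curr=22, set curr.next=prev(None) | reversed so far: 22
Step 2: curr=43, set curr.next=prev(22) | reversed so far: 43 -> 22
Step 3: curr=29, set curr.next=prev(43) | reversed so far: 29 -> 43 -> 22
Step 4: curr=10, set curr.next=prev(29) | reversed so far: 10 -> 29 -> 43 -> 22

10 -> 29 -> 43 -> 22 -> None


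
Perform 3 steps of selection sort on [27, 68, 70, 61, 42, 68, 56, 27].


Initial: [27, 68, 70, 61, 42, 68, 56, 27]
Step 1: min=27 at 0
  Swap: [27, 68, 70, 61, 42, 68, 56, 27]
Step 2: min=27 at 7
  Swap: [27, 27, 70, 61, 42, 68, 56, 68]
Step 3: min=42 at 4
  Swap: [27, 27, 42, 61, 70, 68, 56, 68]

After 3 steps: [27, 27, 42, 61, 70, 68, 56, 68]


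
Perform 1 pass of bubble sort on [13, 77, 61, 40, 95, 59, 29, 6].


Initial: [13, 77, 61, 40, 95, 59, 29, 6]
Pass 1: [13, 61, 40, 77, 59, 29, 6, 95] (5 swaps)

After 1 pass: [13, 61, 40, 77, 59, 29, 6, 95]


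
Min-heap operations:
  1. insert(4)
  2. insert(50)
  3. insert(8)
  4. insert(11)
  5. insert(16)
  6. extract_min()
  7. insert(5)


insert(4) -> [4]
insert(50) -> [4, 50]
insert(8) -> [4, 50, 8]
insert(11) -> [4, 11, 8, 50]
insert(16) -> [4, 11, 8, 50, 16]
extract_min()->4, [8, 11, 16, 50]
insert(5) -> [5, 8, 16, 50, 11]

Final heap: [5, 8, 16, 50, 11]


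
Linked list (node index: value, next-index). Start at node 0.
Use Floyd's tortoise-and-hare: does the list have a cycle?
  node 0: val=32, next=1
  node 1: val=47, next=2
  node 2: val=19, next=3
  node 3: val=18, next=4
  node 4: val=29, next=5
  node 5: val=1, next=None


Floyd's tortoise (slow, +1) and hare (fast, +2):
  init: slow=0, fast=0
  step 1: slow=1, fast=2
  step 2: slow=2, fast=4
  step 3: fast 4->5->None, no cycle

Cycle: no


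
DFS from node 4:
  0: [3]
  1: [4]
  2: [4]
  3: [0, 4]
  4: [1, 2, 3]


Visit 4, push [3, 2, 1]
Visit 1, push []
Visit 2, push []
Visit 3, push [0]
Visit 0, push []

DFS order: [4, 1, 2, 3, 0]


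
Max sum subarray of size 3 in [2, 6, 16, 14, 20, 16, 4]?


[0:3]: 24
[1:4]: 36
[2:5]: 50
[3:6]: 50
[4:7]: 40

Max: 50 at [2:5]


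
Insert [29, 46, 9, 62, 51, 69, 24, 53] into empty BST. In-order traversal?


Insert 29: root
Insert 46: R from 29
Insert 9: L from 29
Insert 62: R from 29 -> R from 46
Insert 51: R from 29 -> R from 46 -> L from 62
Insert 69: R from 29 -> R from 46 -> R from 62
Insert 24: L from 29 -> R from 9
Insert 53: R from 29 -> R from 46 -> L from 62 -> R from 51

In-order: [9, 24, 29, 46, 51, 53, 62, 69]


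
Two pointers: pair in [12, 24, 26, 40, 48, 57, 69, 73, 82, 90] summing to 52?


lo=0(12)+hi=9(90)=102
lo=0(12)+hi=8(82)=94
lo=0(12)+hi=7(73)=85
lo=0(12)+hi=6(69)=81
lo=0(12)+hi=5(57)=69
lo=0(12)+hi=4(48)=60
lo=0(12)+hi=3(40)=52

Yes: 12+40=52


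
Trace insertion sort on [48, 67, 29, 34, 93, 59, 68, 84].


Initial: [48, 67, 29, 34, 93, 59, 68, 84]
Insert 67: [48, 67, 29, 34, 93, 59, 68, 84]
Insert 29: [29, 48, 67, 34, 93, 59, 68, 84]
Insert 34: [29, 34, 48, 67, 93, 59, 68, 84]
Insert 93: [29, 34, 48, 67, 93, 59, 68, 84]
Insert 59: [29, 34, 48, 59, 67, 93, 68, 84]
Insert 68: [29, 34, 48, 59, 67, 68, 93, 84]
Insert 84: [29, 34, 48, 59, 67, 68, 84, 93]

Sorted: [29, 34, 48, 59, 67, 68, 84, 93]


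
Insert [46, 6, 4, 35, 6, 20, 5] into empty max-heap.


Insert 46: [46]
Insert 6: [46, 6]
Insert 4: [46, 6, 4]
Insert 35: [46, 35, 4, 6]
Insert 6: [46, 35, 4, 6, 6]
Insert 20: [46, 35, 20, 6, 6, 4]
Insert 5: [46, 35, 20, 6, 6, 4, 5]

Final heap: [46, 35, 20, 6, 6, 4, 5]


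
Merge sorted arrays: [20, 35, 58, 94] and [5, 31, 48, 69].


Take 5 from B
Take 20 from A
Take 31 from B
Take 35 from A
Take 48 from B
Take 58 from A
Take 69 from B

Merged: [5, 20, 31, 35, 48, 58, 69, 94]


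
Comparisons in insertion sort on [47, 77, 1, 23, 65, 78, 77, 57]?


Algorithm: insertion sort
Input: [47, 77, 1, 23, 65, 78, 77, 57]
Sorted: [1, 23, 47, 57, 65, 77, 77, 78]

16


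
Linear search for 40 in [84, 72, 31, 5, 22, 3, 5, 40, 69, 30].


i=0: 84!=40
i=1: 72!=40
i=2: 31!=40
i=3: 5!=40
i=4: 22!=40
i=5: 3!=40
i=6: 5!=40
i=7: 40==40 found!

Found at 7, 8 comps


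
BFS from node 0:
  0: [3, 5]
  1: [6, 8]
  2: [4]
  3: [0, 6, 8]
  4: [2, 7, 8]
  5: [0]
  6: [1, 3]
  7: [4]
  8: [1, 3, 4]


Visit 0, enqueue [3, 5]
Visit 3, enqueue [6, 8]
Visit 5, enqueue []
Visit 6, enqueue [1]
Visit 8, enqueue [4]
Visit 1, enqueue []
Visit 4, enqueue [2, 7]
Visit 2, enqueue []
Visit 7, enqueue []

BFS order: [0, 3, 5, 6, 8, 1, 4, 2, 7]


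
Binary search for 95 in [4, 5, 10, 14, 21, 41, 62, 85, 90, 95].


Step 1: lo=0, hi=9, mid=4, val=21
Step 2: lo=5, hi=9, mid=7, val=85
Step 3: lo=8, hi=9, mid=8, val=90
Step 4: lo=9, hi=9, mid=9, val=95

Found at index 9


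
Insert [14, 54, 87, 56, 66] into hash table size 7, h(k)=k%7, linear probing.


Insert 14: h=0 -> slot 0
Insert 54: h=5 -> slot 5
Insert 87: h=3 -> slot 3
Insert 56: h=0, 1 probes -> slot 1
Insert 66: h=3, 1 probes -> slot 4

Table: [14, 56, None, 87, 66, 54, None]


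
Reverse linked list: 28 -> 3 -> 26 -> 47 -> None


Step 1: curr=28, set curr.next=prev(None) | reversed so far: 28
Step 2: curr=3, set curr.next=prev(28) | reversed so far: 3 -> 28
Step 3: curr=26, set curr.next=prev(3) | reversed so far: 26 -> 3 -> 28
Step 4: curr=47, set curr.next=prev(26) | reversed so far: 47 -> 26 -> 3 -> 28

47 -> 26 -> 3 -> 28 -> None


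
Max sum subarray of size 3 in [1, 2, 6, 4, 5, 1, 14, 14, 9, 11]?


[0:3]: 9
[1:4]: 12
[2:5]: 15
[3:6]: 10
[4:7]: 20
[5:8]: 29
[6:9]: 37
[7:10]: 34

Max: 37 at [6:9]


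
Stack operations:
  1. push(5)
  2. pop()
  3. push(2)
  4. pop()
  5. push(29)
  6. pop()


push(5) -> [5]
pop()->5, []
push(2) -> [2]
pop()->2, []
push(29) -> [29]
pop()->29, []

Final stack: []


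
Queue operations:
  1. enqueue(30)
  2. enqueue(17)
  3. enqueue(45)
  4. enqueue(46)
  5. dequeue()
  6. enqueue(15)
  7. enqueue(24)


enqueue(30) -> [30]
enqueue(17) -> [30, 17]
enqueue(45) -> [30, 17, 45]
enqueue(46) -> [30, 17, 45, 46]
dequeue()->30, [17, 45, 46]
enqueue(15) -> [17, 45, 46, 15]
enqueue(24) -> [17, 45, 46, 15, 24]

Final queue: [17, 45, 46, 15, 24]


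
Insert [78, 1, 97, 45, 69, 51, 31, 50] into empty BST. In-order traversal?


Insert 78: root
Insert 1: L from 78
Insert 97: R from 78
Insert 45: L from 78 -> R from 1
Insert 69: L from 78 -> R from 1 -> R from 45
Insert 51: L from 78 -> R from 1 -> R from 45 -> L from 69
Insert 31: L from 78 -> R from 1 -> L from 45
Insert 50: L from 78 -> R from 1 -> R from 45 -> L from 69 -> L from 51

In-order: [1, 31, 45, 50, 51, 69, 78, 97]


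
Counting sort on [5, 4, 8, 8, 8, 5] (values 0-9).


Input: [5, 4, 8, 8, 8, 5]
Counts: [0, 0, 0, 0, 1, 2, 0, 0, 3, 0]

Sorted: [4, 5, 5, 8, 8, 8]


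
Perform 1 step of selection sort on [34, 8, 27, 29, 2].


Initial: [34, 8, 27, 29, 2]
Step 1: min=2 at 4
  Swap: [2, 8, 27, 29, 34]

After 1 step: [2, 8, 27, 29, 34]


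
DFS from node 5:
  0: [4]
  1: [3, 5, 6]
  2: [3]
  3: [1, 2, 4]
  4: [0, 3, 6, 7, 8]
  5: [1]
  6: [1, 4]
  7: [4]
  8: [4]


Visit 5, push [1]
Visit 1, push [6, 3]
Visit 3, push [4, 2]
Visit 2, push []
Visit 4, push [8, 7, 6, 0]
Visit 0, push []
Visit 6, push []
Visit 7, push []
Visit 8, push []

DFS order: [5, 1, 3, 2, 4, 0, 6, 7, 8]


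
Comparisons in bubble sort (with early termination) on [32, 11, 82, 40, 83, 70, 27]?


Algorithm: bubble sort (with early termination)
Input: [32, 11, 82, 40, 83, 70, 27]
Sorted: [11, 27, 32, 40, 70, 82, 83]

21


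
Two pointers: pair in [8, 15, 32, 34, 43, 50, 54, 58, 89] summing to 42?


lo=0(8)+hi=8(89)=97
lo=0(8)+hi=7(58)=66
lo=0(8)+hi=6(54)=62
lo=0(8)+hi=5(50)=58
lo=0(8)+hi=4(43)=51
lo=0(8)+hi=3(34)=42

Yes: 8+34=42


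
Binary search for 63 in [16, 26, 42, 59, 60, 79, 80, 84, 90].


Step 1: lo=0, hi=8, mid=4, val=60
Step 2: lo=5, hi=8, mid=6, val=80
Step 3: lo=5, hi=5, mid=5, val=79

Not found


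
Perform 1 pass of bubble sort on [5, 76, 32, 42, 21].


Initial: [5, 76, 32, 42, 21]
Pass 1: [5, 32, 42, 21, 76] (3 swaps)

After 1 pass: [5, 32, 42, 21, 76]


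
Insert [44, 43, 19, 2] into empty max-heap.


Insert 44: [44]
Insert 43: [44, 43]
Insert 19: [44, 43, 19]
Insert 2: [44, 43, 19, 2]

Final heap: [44, 43, 19, 2]


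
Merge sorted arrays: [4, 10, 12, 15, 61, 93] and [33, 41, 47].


Take 4 from A
Take 10 from A
Take 12 from A
Take 15 from A
Take 33 from B
Take 41 from B
Take 47 from B

Merged: [4, 10, 12, 15, 33, 41, 47, 61, 93]


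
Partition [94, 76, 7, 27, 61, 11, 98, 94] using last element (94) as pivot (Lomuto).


Pivot: 94
  94 <= 94: advance i (no swap)
  76 <= 94: advance i (no swap)
  7 <= 94: advance i (no swap)
  27 <= 94: advance i (no swap)
  61 <= 94: advance i (no swap)
  11 <= 94: advance i (no swap)
Place pivot at 6: [94, 76, 7, 27, 61, 11, 94, 98]

Partitioned: [94, 76, 7, 27, 61, 11, 94, 98]


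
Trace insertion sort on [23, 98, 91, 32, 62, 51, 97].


Initial: [23, 98, 91, 32, 62, 51, 97]
Insert 98: [23, 98, 91, 32, 62, 51, 97]
Insert 91: [23, 91, 98, 32, 62, 51, 97]
Insert 32: [23, 32, 91, 98, 62, 51, 97]
Insert 62: [23, 32, 62, 91, 98, 51, 97]
Insert 51: [23, 32, 51, 62, 91, 98, 97]
Insert 97: [23, 32, 51, 62, 91, 97, 98]

Sorted: [23, 32, 51, 62, 91, 97, 98]


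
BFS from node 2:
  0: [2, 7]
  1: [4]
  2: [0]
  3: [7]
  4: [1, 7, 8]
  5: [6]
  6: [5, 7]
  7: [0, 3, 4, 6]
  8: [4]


Visit 2, enqueue [0]
Visit 0, enqueue [7]
Visit 7, enqueue [3, 4, 6]
Visit 3, enqueue []
Visit 4, enqueue [1, 8]
Visit 6, enqueue [5]
Visit 1, enqueue []
Visit 8, enqueue []
Visit 5, enqueue []

BFS order: [2, 0, 7, 3, 4, 6, 1, 8, 5]


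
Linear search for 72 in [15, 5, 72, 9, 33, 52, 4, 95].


i=0: 15!=72
i=1: 5!=72
i=2: 72==72 found!

Found at 2, 3 comps


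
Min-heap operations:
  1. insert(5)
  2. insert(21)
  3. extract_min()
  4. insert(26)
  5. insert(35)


insert(5) -> [5]
insert(21) -> [5, 21]
extract_min()->5, [21]
insert(26) -> [21, 26]
insert(35) -> [21, 26, 35]

Final heap: [21, 26, 35]


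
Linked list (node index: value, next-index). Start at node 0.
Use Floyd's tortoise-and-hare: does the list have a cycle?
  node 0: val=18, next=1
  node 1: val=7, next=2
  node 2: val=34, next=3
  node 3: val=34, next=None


Floyd's tortoise (slow, +1) and hare (fast, +2):
  init: slow=0, fast=0
  step 1: slow=1, fast=2
  step 2: fast 2->3->None, no cycle

Cycle: no


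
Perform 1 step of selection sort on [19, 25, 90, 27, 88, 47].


Initial: [19, 25, 90, 27, 88, 47]
Step 1: min=19 at 0
  Swap: [19, 25, 90, 27, 88, 47]

After 1 step: [19, 25, 90, 27, 88, 47]


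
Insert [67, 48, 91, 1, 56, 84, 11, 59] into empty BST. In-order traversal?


Insert 67: root
Insert 48: L from 67
Insert 91: R from 67
Insert 1: L from 67 -> L from 48
Insert 56: L from 67 -> R from 48
Insert 84: R from 67 -> L from 91
Insert 11: L from 67 -> L from 48 -> R from 1
Insert 59: L from 67 -> R from 48 -> R from 56

In-order: [1, 11, 48, 56, 59, 67, 84, 91]


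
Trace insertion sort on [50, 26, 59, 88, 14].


Initial: [50, 26, 59, 88, 14]
Insert 26: [26, 50, 59, 88, 14]
Insert 59: [26, 50, 59, 88, 14]
Insert 88: [26, 50, 59, 88, 14]
Insert 14: [14, 26, 50, 59, 88]

Sorted: [14, 26, 50, 59, 88]


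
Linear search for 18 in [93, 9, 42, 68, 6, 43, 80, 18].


i=0: 93!=18
i=1: 9!=18
i=2: 42!=18
i=3: 68!=18
i=4: 6!=18
i=5: 43!=18
i=6: 80!=18
i=7: 18==18 found!

Found at 7, 8 comps


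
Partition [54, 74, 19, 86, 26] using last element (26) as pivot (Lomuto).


Pivot: 26
  19 <= 26: swap -> [19, 74, 54, 86, 26]
Place pivot at 1: [19, 26, 54, 86, 74]

Partitioned: [19, 26, 54, 86, 74]


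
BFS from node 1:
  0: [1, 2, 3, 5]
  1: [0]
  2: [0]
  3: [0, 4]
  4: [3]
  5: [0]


Visit 1, enqueue [0]
Visit 0, enqueue [2, 3, 5]
Visit 2, enqueue []
Visit 3, enqueue [4]
Visit 5, enqueue []
Visit 4, enqueue []

BFS order: [1, 0, 2, 3, 5, 4]


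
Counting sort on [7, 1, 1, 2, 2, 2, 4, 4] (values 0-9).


Input: [7, 1, 1, 2, 2, 2, 4, 4]
Counts: [0, 2, 3, 0, 2, 0, 0, 1, 0, 0]

Sorted: [1, 1, 2, 2, 2, 4, 4, 7]


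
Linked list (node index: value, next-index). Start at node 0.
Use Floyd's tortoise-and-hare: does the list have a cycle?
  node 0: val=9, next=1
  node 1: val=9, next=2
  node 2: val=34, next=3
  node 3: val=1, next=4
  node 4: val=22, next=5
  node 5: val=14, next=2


Floyd's tortoise (slow, +1) and hare (fast, +2):
  init: slow=0, fast=0
  step 1: slow=1, fast=2
  step 2: slow=2, fast=4
  step 3: slow=3, fast=2
  step 4: slow=4, fast=4
  slow == fast at node 4: cycle detected

Cycle: yes


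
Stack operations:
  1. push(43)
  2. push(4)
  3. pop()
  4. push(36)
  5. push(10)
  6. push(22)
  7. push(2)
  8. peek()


push(43) -> [43]
push(4) -> [43, 4]
pop()->4, [43]
push(36) -> [43, 36]
push(10) -> [43, 36, 10]
push(22) -> [43, 36, 10, 22]
push(2) -> [43, 36, 10, 22, 2]
peek()->2

Final stack: [43, 36, 10, 22, 2]


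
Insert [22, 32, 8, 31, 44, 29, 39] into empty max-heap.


Insert 22: [22]
Insert 32: [32, 22]
Insert 8: [32, 22, 8]
Insert 31: [32, 31, 8, 22]
Insert 44: [44, 32, 8, 22, 31]
Insert 29: [44, 32, 29, 22, 31, 8]
Insert 39: [44, 32, 39, 22, 31, 8, 29]

Final heap: [44, 32, 39, 22, 31, 8, 29]


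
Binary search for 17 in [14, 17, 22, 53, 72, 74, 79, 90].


Step 1: lo=0, hi=7, mid=3, val=53
Step 2: lo=0, hi=2, mid=1, val=17

Found at index 1


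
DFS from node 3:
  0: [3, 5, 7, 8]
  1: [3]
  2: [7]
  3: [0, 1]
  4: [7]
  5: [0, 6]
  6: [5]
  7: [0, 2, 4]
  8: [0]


Visit 3, push [1, 0]
Visit 0, push [8, 7, 5]
Visit 5, push [6]
Visit 6, push []
Visit 7, push [4, 2]
Visit 2, push []
Visit 4, push []
Visit 8, push []
Visit 1, push []

DFS order: [3, 0, 5, 6, 7, 2, 4, 8, 1]


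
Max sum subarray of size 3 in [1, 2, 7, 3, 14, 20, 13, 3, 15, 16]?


[0:3]: 10
[1:4]: 12
[2:5]: 24
[3:6]: 37
[4:7]: 47
[5:8]: 36
[6:9]: 31
[7:10]: 34

Max: 47 at [4:7]


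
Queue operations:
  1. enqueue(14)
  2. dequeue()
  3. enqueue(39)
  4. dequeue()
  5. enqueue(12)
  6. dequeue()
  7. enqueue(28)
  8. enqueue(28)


enqueue(14) -> [14]
dequeue()->14, []
enqueue(39) -> [39]
dequeue()->39, []
enqueue(12) -> [12]
dequeue()->12, []
enqueue(28) -> [28]
enqueue(28) -> [28, 28]

Final queue: [28, 28]


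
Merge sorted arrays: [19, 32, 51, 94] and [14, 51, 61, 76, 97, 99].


Take 14 from B
Take 19 from A
Take 32 from A
Take 51 from A
Take 51 from B
Take 61 from B
Take 76 from B
Take 94 from A

Merged: [14, 19, 32, 51, 51, 61, 76, 94, 97, 99]


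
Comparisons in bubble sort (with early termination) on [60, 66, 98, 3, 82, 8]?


Algorithm: bubble sort (with early termination)
Input: [60, 66, 98, 3, 82, 8]
Sorted: [3, 8, 60, 66, 82, 98]

15


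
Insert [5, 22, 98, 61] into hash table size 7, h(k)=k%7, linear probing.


Insert 5: h=5 -> slot 5
Insert 22: h=1 -> slot 1
Insert 98: h=0 -> slot 0
Insert 61: h=5, 1 probes -> slot 6

Table: [98, 22, None, None, None, 5, 61]


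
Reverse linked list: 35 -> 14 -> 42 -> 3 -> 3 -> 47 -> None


Step 1: curr=35, set curr.next=prev(None) | reversed so far: 35
Step 2: curr=14, set curr.next=prev(35) | reversed so far: 14 -> 35
Step 3: curr=42, set curr.next=prev(14) | reversed so far: 42 -> 14 -> 35
Step 4: curr=3, set curr.next=prev(42) | reversed so far: 3 -> 42 -> 14 -> 35
Step 5: curr=3, set curr.next=prev(3) | reversed so far: 3 -> 3 -> 42 -> 14 -> 35
Step 6: curr=47, set curr.next=prev(3) | reversed so far: 47 -> 3 -> 3 -> 42 -> 14 -> 35

47 -> 3 -> 3 -> 42 -> 14 -> 35 -> None


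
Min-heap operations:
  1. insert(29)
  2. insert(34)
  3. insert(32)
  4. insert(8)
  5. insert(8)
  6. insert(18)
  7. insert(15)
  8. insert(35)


insert(29) -> [29]
insert(34) -> [29, 34]
insert(32) -> [29, 34, 32]
insert(8) -> [8, 29, 32, 34]
insert(8) -> [8, 8, 32, 34, 29]
insert(18) -> [8, 8, 18, 34, 29, 32]
insert(15) -> [8, 8, 15, 34, 29, 32, 18]
insert(35) -> [8, 8, 15, 34, 29, 32, 18, 35]

Final heap: [8, 8, 15, 34, 29, 32, 18, 35]


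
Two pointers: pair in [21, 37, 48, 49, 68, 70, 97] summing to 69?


lo=0(21)+hi=6(97)=118
lo=0(21)+hi=5(70)=91
lo=0(21)+hi=4(68)=89
lo=0(21)+hi=3(49)=70
lo=0(21)+hi=2(48)=69

Yes: 21+48=69


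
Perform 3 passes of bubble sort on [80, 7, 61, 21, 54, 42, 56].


Initial: [80, 7, 61, 21, 54, 42, 56]
Pass 1: [7, 61, 21, 54, 42, 56, 80] (6 swaps)
Pass 2: [7, 21, 54, 42, 56, 61, 80] (4 swaps)
Pass 3: [7, 21, 42, 54, 56, 61, 80] (1 swaps)

After 3 passes: [7, 21, 42, 54, 56, 61, 80]


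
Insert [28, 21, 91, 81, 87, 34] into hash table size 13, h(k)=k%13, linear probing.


Insert 28: h=2 -> slot 2
Insert 21: h=8 -> slot 8
Insert 91: h=0 -> slot 0
Insert 81: h=3 -> slot 3
Insert 87: h=9 -> slot 9
Insert 34: h=8, 2 probes -> slot 10

Table: [91, None, 28, 81, None, None, None, None, 21, 87, 34, None, None]


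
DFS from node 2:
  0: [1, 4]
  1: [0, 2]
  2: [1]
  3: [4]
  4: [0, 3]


Visit 2, push [1]
Visit 1, push [0]
Visit 0, push [4]
Visit 4, push [3]
Visit 3, push []

DFS order: [2, 1, 0, 4, 3]


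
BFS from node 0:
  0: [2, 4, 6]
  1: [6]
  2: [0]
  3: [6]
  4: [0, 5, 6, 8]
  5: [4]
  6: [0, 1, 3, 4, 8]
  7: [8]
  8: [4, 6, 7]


Visit 0, enqueue [2, 4, 6]
Visit 2, enqueue []
Visit 4, enqueue [5, 8]
Visit 6, enqueue [1, 3]
Visit 5, enqueue []
Visit 8, enqueue [7]
Visit 1, enqueue []
Visit 3, enqueue []
Visit 7, enqueue []

BFS order: [0, 2, 4, 6, 5, 8, 1, 3, 7]


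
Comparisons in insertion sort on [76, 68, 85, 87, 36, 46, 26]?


Algorithm: insertion sort
Input: [76, 68, 85, 87, 36, 46, 26]
Sorted: [26, 36, 46, 68, 76, 85, 87]

18
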